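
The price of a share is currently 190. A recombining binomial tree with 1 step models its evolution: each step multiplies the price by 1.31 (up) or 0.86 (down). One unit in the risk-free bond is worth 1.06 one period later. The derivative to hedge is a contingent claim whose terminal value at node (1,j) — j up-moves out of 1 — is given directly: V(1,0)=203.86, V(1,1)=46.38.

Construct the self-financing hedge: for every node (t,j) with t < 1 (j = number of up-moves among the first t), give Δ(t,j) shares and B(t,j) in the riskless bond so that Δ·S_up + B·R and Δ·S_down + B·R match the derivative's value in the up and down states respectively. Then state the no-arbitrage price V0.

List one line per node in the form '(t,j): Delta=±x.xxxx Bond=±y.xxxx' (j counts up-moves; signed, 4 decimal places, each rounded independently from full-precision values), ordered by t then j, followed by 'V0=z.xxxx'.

Risk-neutral probability p* = (R−d)/(u−d) = (1.06−0.86)/(1.31−0.86) = 0.4444.
Terminal payoffs: V(1,0)=203.8600, V(1,1)=46.3800
(0,0): S=190.0000. Δ = (V_up−V_dn)/(S_up−S_dn) = (46.3800−203.8600)/(248.9000−163.4000) = -1.8419. V = [p*·46.3800 + (1−p*)·203.8600]/1.06 = 126.2914. B = V − Δ·S = 476.2470.
Self-financing check: at every node Δ·S+B equals the discounted successor values.

(0,0): Delta=-1.8419 Bond=476.2470
V0=126.2914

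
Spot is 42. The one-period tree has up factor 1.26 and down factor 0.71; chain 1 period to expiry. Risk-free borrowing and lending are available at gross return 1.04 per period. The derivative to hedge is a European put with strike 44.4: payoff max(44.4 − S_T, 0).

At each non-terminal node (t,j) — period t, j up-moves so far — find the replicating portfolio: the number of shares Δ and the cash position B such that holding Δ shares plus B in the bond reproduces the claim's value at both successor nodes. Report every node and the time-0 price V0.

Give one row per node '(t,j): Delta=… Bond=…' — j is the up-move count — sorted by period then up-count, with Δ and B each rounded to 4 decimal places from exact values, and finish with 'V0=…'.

(0,0): Delta=-0.6312 Bond=32.1168
V0=5.6077

No-arbitrage ⇒ martingale measure with p* = (R−d)/(u−d) = 0.6000.
At expiry t=1: V(1,0)=14.5800, V(1,1)=0.0000
Node (0,0) S=42.0000: V=(p*·0.0000+(1−p*)·14.5800)/1.04=5.6077; Δ=(0.0000−14.5800)/(52.9200−29.8200)=-0.6312; B=V−Δ·S=32.1168
Check: Δ(0,0)·S0 + B(0,0) = 5.6077 = V0.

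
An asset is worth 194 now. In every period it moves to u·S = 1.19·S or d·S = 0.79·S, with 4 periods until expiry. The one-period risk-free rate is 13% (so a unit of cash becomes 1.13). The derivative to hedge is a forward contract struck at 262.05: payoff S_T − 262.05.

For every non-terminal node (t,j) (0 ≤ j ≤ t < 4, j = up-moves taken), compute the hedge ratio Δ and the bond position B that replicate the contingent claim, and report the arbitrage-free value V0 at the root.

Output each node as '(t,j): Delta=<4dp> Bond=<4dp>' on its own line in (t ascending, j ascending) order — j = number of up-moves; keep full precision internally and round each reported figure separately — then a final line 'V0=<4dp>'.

(0,0): Delta=1.0000 Bond=-160.7202
(1,0): Delta=1.0000 Bond=-181.6138
(1,1): Delta=1.0000 Bond=-181.6138
(2,0): Delta=1.0000 Bond=-205.2236
(2,1): Delta=1.0000 Bond=-205.2236
(2,2): Delta=1.0000 Bond=-205.2236
(3,0): Delta=1.0000 Bond=-231.9027
(3,1): Delta=1.0000 Bond=-231.9027
(3,2): Delta=1.0000 Bond=-231.9027
(3,3): Delta=1.0000 Bond=-231.9027
V0=33.2798

No-arbitrage ⇒ martingale measure with p* = (R−d)/(u−d) = 0.8500.
Terminal payoffs: V(4,0)=-186.4868, V(4,1)=-148.2270, V(4,2)=-90.5951, V(4,3)=-3.7825, V(4,4)=126.9858
(3,0): S=95.6496. Δ = (V_up−V_dn)/(S_up−S_dn) = (-148.2270−-186.4868)/(113.8230−75.5632) = 1.0000. V = [p*·-148.2270 + (1−p*)·-186.4868]/1.13 = -136.2531. B = V − Δ·S = -231.9027.
(3,1): S=144.0797. Δ = (V_up−V_dn)/(S_up−S_dn) = (-90.5951−-148.2270)/(171.4549−113.8230) = 1.0000. V = [p*·-90.5951 + (1−p*)·-148.2270]/1.13 = -87.8229. B = V − Δ·S = -231.9027.
(3,2): S=217.0315. Δ = (V_up−V_dn)/(S_up−S_dn) = (-3.7825−-90.5951)/(258.2675−171.4549) = 1.0000. V = [p*·-3.7825 + (1−p*)·-90.5951]/1.13 = -14.8712. B = V − Δ·S = -231.9027.
(3,3): S=326.9208. Δ = (V_up−V_dn)/(S_up−S_dn) = (126.9858−-3.7825)/(389.0358−258.2675) = 1.0000. V = [p*·126.9858 + (1−p*)·-3.7825]/1.13 = 95.0182. B = V − Δ·S = -231.9027.
(2,0): S=121.0754. Δ = (V_up−V_dn)/(S_up−S_dn) = (-87.8229−-136.2531)/(144.0797−95.6496) = 1.0000. V = [p*·-87.8229 + (1−p*)·-136.2531]/1.13 = -84.1482. B = V − Δ·S = -205.2236.
(2,1): S=182.3794. Δ = (V_up−V_dn)/(S_up−S_dn) = (-14.8712−-87.8229)/(217.0315−144.0797) = 1.0000. V = [p*·-14.8712 + (1−p*)·-87.8229]/1.13 = -22.8442. B = V − Δ·S = -205.2236.
(2,2): S=274.7234. Δ = (V_up−V_dn)/(S_up−S_dn) = (95.0182−-14.8712)/(326.9208−217.0315) = 1.0000. V = [p*·95.0182 + (1−p*)·-14.8712]/1.13 = 69.4998. B = V − Δ·S = -205.2236.
(1,0): S=153.2600. Δ = (V_up−V_dn)/(S_up−S_dn) = (-22.8442−-84.1482)/(182.3794−121.0754) = 1.0000. V = [p*·-22.8442 + (1−p*)·-84.1482]/1.13 = -28.3538. B = V − Δ·S = -181.6138.
(1,1): S=230.8600. Δ = (V_up−V_dn)/(S_up−S_dn) = (69.4998−-22.8442)/(274.7234−182.3794) = 1.0000. V = [p*·69.4998 + (1−p*)·-22.8442]/1.13 = 49.2462. B = V − Δ·S = -181.6138.
(0,0): S=194.0000. Δ = (V_up−V_dn)/(S_up−S_dn) = (49.2462−-28.3538)/(230.8600−153.2600) = 1.0000. V = [p*·49.2462 + (1−p*)·-28.3538]/1.13 = 33.2798. B = V − Δ·S = -160.7202.
Each (Δ,B) replicates both successor values, so the strategy is self-financing and V0 is arbitrage-free.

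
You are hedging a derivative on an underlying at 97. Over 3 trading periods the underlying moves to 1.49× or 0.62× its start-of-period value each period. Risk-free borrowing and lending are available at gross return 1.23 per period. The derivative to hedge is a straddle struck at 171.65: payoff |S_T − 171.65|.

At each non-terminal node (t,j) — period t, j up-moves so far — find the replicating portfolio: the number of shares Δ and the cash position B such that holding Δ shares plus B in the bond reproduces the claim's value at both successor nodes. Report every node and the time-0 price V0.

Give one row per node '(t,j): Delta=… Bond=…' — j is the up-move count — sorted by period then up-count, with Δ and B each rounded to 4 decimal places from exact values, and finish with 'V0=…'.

Risk-neutral probability p* = (R−d)/(u−d) = (1.23−0.62)/(1.49−0.62) = 0.7011.
Terminal values V(3,·): V(3,0)=148.5322, V(3,1)=116.0927, V(3,2)=38.1332, V(3,3)=149.2211
(2,0): S=37.2868. Δ = (V_up−V_dn)/(S_up−S_dn) = (116.0927−148.5322)/(55.5573−23.1178) = -1.0000. V = [p*·116.0927 + (1−p*)·148.5322]/1.23 = 102.2660. B = V − Δ·S = 139.5528.
(2,1): S=89.6086. Δ = (V_up−V_dn)/(S_up−S_dn) = (38.1332−116.0927)/(133.5168−55.5573) = -1.0000. V = [p*·38.1332 + (1−p*)·116.0927]/1.23 = 49.9442. B = V − Δ·S = 139.5528.
(2,2): S=215.3497. Δ = (V_up−V_dn)/(S_up−S_dn) = (149.2211−38.1332)/(320.8711−133.5168) = 0.5929. V = [p*·149.2211 + (1−p*)·38.1332]/1.23 = 94.3271. B = V − Δ·S = -33.3601.
(1,0): S=60.1400. Δ = (V_up−V_dn)/(S_up−S_dn) = (49.9442−102.2660)/(89.6086−37.2868) = -1.0000. V = [p*·49.9442 + (1−p*)·102.2660]/1.23 = 53.3176. B = V − Δ·S = 113.4576.
(1,1): S=144.5300. Δ = (V_up−V_dn)/(S_up−S_dn) = (94.3271−49.9442)/(215.3497−89.6086) = 0.3530. V = [p*·94.3271 + (1−p*)·49.9442]/1.23 = 65.9051. B = V − Δ·S = 14.8903.
(0,0): S=97.0000. Δ = (V_up−V_dn)/(S_up−S_dn) = (65.9051−53.3176)/(144.5300−60.1400) = 0.1492. V = [p*·65.9051 + (1−p*)·53.3176]/1.23 = 50.5230. B = V − Δ·S = 36.0546.
Each (Δ,B) replicates both successor values, so the strategy is self-financing and V0 is arbitrage-free.

(0,0): Delta=0.1492 Bond=36.0546
(1,0): Delta=-1.0000 Bond=113.4576
(1,1): Delta=0.3530 Bond=14.8903
(2,0): Delta=-1.0000 Bond=139.5528
(2,1): Delta=-1.0000 Bond=139.5528
(2,2): Delta=0.5929 Bond=-33.3601
V0=50.5230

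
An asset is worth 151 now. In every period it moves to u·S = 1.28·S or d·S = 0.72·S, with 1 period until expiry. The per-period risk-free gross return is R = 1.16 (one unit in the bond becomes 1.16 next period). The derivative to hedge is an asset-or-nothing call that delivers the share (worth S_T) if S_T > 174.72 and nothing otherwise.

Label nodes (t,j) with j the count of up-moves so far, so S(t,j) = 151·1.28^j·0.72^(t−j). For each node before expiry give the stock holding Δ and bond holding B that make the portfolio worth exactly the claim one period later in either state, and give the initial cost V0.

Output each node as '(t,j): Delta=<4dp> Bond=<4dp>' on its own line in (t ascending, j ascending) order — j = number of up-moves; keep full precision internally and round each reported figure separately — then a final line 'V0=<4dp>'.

(0,0): Delta=2.2857 Bond=-214.2266
V0=130.9163

Under the risk-neutral measure, an up-move has probability p* = (R−d)/(u−d) = 0.7857 and values discount at R = 1.16.
Terminal payoffs: V(1,0)=0.0000, V(1,1)=193.2800
Node (0,0) S=151.0000: V=(p*·193.2800+(1−p*)·0.0000)/1.16=130.9163; Δ=(193.2800−0.0000)/(193.2800−108.7200)=2.2857; B=V−Δ·S=-214.2266
Check: Δ(0,0)·S0 + B(0,0) = 130.9163 = V0.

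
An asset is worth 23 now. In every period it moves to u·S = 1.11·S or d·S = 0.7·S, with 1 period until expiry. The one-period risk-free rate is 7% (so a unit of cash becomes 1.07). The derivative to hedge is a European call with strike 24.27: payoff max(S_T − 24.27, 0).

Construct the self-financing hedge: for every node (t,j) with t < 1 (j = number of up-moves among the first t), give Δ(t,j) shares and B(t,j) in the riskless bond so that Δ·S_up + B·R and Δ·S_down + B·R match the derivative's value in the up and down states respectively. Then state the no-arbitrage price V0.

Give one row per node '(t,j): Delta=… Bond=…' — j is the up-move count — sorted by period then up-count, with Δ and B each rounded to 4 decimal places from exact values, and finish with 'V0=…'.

Risk-neutral probability p* = (R−d)/(u−d) = (1.07−0.7)/(1.11−0.7) = 0.9024.
Payoff layer (t=1): V(1,0)=0.0000, V(1,1)=1.2600
(0,0): S=23.0000. Δ = (V_up−V_dn)/(S_up−S_dn) = (1.2600−0.0000)/(25.5300−16.1000) = 0.1336. V = [p*·1.2600 + (1−p*)·0.0000]/1.07 = 1.0627. B = V − Δ·S = -2.0105.
The time-0 hedge costs 1.0627, which is the no-arbitrage price.

(0,0): Delta=0.1336 Bond=-2.0105
V0=1.0627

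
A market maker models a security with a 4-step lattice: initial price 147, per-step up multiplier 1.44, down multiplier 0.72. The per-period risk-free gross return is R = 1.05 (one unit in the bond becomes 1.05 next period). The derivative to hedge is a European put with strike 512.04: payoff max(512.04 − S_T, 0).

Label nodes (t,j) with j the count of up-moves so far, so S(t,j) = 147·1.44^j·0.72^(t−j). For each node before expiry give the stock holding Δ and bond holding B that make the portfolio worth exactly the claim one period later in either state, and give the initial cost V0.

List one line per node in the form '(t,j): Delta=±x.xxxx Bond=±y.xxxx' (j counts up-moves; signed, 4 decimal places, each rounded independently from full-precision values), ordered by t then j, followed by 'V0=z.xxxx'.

(0,0): Delta=-0.9057 Bond=411.7486
(1,0): Delta=-1.0000 Bond=442.3194
(1,1): Delta=-0.8499 Bond=420.5375
(2,0): Delta=-1.0000 Bond=464.4354
(2,1): Delta=-1.0000 Bond=464.4354
(2,2): Delta=-0.7613 Bond=414.5350
(3,0): Delta=-1.0000 Bond=487.6571
(3,1): Delta=-1.0000 Bond=487.6571
(3,2): Delta=-1.0000 Bond=487.6571
(3,3): Delta=-0.6202 Bond=373.3399
V0=278.6144

The replicating-portfolio and risk-neutral prices coincide; use p* = (1.05−0.72)/(1.44−0.72) = 0.4583 for the latter.
Payoff layer (t=4): V(4,0)=472.5354, V(4,1)=433.0309, V(4,2)=354.0217, V(4,3)=196.0035, V(4,4)=0.0000
  t=3,j=0: stock 54.8675 → up 79.0091 (V=433.0309), down 39.5046 (V=472.5354). Price 432.7897; hedge Δ=-1.0000, bond B=487.6571.
  t=3,j=1: stock 109.7349 → up 158.0183 (V=354.0217), down 79.0091 (V=433.0309). Price 377.9222; hedge Δ=-1.0000, bond B=487.6571.
  t=3,j=2: stock 219.4698 → up 316.0365 (V=196.0035), down 158.0183 (V=354.0217). Price 268.1873; hedge Δ=-1.0000, bond B=487.6571.
  t=3,j=3: stock 438.9396 → up 632.0731 (V=0.0000), down 316.0365 (V=196.0035). Price 101.1129; hedge Δ=-0.6202, bond B=373.3399.
  t=2,j=0: stock 76.2048 → up 109.7349 (V=377.9222), down 54.8675 (V=432.7897). Price 388.2306; hedge Δ=-1.0000, bond B=464.4354.
  t=2,j=1: stock 152.4096 → up 219.4698 (V=268.1873), down 109.7349 (V=377.9222). Price 312.0258; hedge Δ=-1.0000, bond B=464.4354.
  t=2,j=2: stock 304.8192 → up 438.9396 (V=101.1129), down 219.4698 (V=268.1873). Price 182.4872; hedge Δ=-0.7613, bond B=414.5350.
  t=1,j=0: stock 105.8400 → up 152.4096 (V=312.0258), down 76.2048 (V=388.2306). Price 336.4794; hedge Δ=-1.0000, bond B=442.3194.
  t=1,j=1: stock 211.6800 → up 304.8192 (V=182.4872), down 152.4096 (V=312.0258). Price 240.6228; hedge Δ=-0.8499, bond B=420.5375.
  t=0,j=0: stock 147.0000 → up 211.6800 (V=240.6228), down 105.8400 (V=336.4794). Price 278.6144; hedge Δ=-0.9057, bond B=411.7486.
Self-financing check: at every node Δ·S+B equals the discounted successor values.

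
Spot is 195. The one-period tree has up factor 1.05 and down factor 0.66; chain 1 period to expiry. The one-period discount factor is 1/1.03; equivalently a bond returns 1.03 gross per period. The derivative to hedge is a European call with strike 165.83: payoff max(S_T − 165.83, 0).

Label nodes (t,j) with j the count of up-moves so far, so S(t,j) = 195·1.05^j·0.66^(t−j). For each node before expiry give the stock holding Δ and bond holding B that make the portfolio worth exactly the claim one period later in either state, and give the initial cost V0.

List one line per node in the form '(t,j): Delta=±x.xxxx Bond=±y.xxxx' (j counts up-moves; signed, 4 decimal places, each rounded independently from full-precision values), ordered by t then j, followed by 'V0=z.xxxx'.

(0,0): Delta=0.5118 Bond=-63.9462
V0=35.8486

No-arbitrage ⇒ martingale measure with p* = (R−d)/(u−d) = 0.9487.
Payoff layer (t=1): V(1,0)=0.0000, V(1,1)=38.9200
  t=0,j=0: stock 195.0000 → up 204.7500 (V=38.9200), down 128.7000 (V=0.0000). Price 35.8486; hedge Δ=0.5118, bond B=-63.9462.
Each (Δ,B) replicates both successor values, so the strategy is self-financing and V0 is arbitrage-free.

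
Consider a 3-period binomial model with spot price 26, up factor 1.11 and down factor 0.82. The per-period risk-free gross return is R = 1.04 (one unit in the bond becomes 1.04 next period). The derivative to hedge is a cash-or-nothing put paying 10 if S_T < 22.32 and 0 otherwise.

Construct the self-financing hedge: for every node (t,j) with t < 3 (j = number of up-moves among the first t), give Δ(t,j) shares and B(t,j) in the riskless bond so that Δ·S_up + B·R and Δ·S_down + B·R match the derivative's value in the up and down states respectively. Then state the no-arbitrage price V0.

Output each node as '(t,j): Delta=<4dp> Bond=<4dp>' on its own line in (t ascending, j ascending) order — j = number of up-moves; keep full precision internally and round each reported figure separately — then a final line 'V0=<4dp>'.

Risk-neutral probability p* = (R−d)/(u−d) = (1.04−0.82)/(1.11−0.82) = 0.7586.
At expiry t=3: V(3,0)=10.0000, V(3,1)=10.0000, V(3,2)=0.0000, V(3,3)=0.0000
  t=2,j=0: stock 17.4824 → up 19.4055 (V=10.0000), down 14.3356 (V=10.0000). Price 9.6154; hedge Δ=0.0000, bond B=9.6154.
  t=2,j=1: stock 23.6652 → up 26.2684 (V=0.0000), down 19.4055 (V=10.0000). Price 2.3210; hedge Δ=-1.4571, bond B=36.8037.
  t=2,j=2: stock 32.0346 → up 35.5584 (V=0.0000), down 26.2684 (V=0.0000). Price 0.0000; hedge Δ=0.0000, bond B=0.0000.
  t=1,j=0: stock 21.3200 → up 23.6652 (V=2.3210), down 17.4824 (V=9.6154). Price 3.9247; hedge Δ=-1.1798, bond B=29.0779.
  t=1,j=1: stock 28.8600 → up 32.0346 (V=0.0000), down 23.6652 (V=2.3210). Price 0.5387; hedge Δ=-0.2773, bond B=8.5420.
  t=0,j=0: stock 26.0000 → up 28.8600 (V=0.5387), down 21.3200 (V=3.9247). Price 1.3038; hedge Δ=-0.4491, bond B=12.9797.
Root portfolio cost Δ·26+B reproduces V0=1.3038.

(0,0): Delta=-0.4491 Bond=12.9797
(1,0): Delta=-1.1798 Bond=29.0779
(1,1): Delta=-0.2773 Bond=8.5420
(2,0): Delta=0.0000 Bond=9.6154
(2,1): Delta=-1.4571 Bond=36.8037
(2,2): Delta=0.0000 Bond=0.0000
V0=1.3038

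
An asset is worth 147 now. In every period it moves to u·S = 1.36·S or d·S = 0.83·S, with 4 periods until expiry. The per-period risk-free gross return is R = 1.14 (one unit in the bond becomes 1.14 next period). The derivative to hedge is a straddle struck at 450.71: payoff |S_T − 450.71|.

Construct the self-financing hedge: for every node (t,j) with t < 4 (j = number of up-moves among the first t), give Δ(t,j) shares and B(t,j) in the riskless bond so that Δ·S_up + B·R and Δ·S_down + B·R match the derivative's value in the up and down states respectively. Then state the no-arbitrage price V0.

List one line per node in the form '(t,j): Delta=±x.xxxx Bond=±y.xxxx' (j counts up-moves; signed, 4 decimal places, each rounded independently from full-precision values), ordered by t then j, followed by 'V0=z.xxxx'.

Risk-neutral probability p* = (R−d)/(u−d) = (1.14−0.83)/(1.36−0.83) = 0.5849.
Terminal values V(4,·): V(4,0)=380.9463, V(4,1)=336.3983, V(4,2)=263.4042, V(4,3)=143.7992, V(4,4)=52.1800
  t=3,j=0: stock 84.0527 → up 114.3117 (V=336.3983), down 69.7637 (V=380.9463). Price 311.3070; hedge Δ=-1.0000, bond B=395.3596.
  t=3,j=1: stock 137.7249 → up 187.3058 (V=263.4042), down 114.3117 (V=336.3983). Price 257.6348; hedge Δ=-1.0000, bond B=395.3596.
  t=3,j=2: stock 225.6697 → up 306.9108 (V=143.7992), down 187.3058 (V=263.4042). Price 169.6900; hedge Δ=-1.0000, bond B=395.3596.
  t=3,j=3: stock 369.7720 → up 502.8900 (V=52.1800), down 306.9108 (V=143.7992). Price 79.1321; hedge Δ=-0.4675, bond B=251.9986.
  t=2,j=0: stock 101.2683 → up 137.7249 (V=257.6348), down 84.0527 (V=311.3070). Price 245.5384; hedge Δ=-1.0000, bond B=346.8067.
  t=2,j=1: stock 165.9336 → up 225.6697 (V=169.6900), down 137.7249 (V=257.6348). Price 180.8731; hedge Δ=-1.0000, bond B=346.8067.
  t=2,j=2: stock 271.8912 → up 369.7720 (V=79.1321), down 225.6697 (V=169.6900). Price 102.3879; hedge Δ=-0.6284, bond B=273.2517.
  t=1,j=0: stock 122.0100 → up 165.9336 (V=180.8731), down 101.2683 (V=245.5384). Price 182.2064; hedge Δ=-1.0000, bond B=304.2164.
  t=1,j=1: stock 199.9200 → up 271.8912 (V=102.3879), down 165.9336 (V=180.8731). Price 118.3918; hedge Δ=-0.7407, bond B=266.4772.
  t=0,j=0: stock 147.0000 → up 199.9200 (V=118.3918), down 122.0100 (V=182.2064). Price 127.0885; hedge Δ=-0.8191, bond B=247.4934.
Root portfolio cost Δ·147+B reproduces V0=127.0885.

(0,0): Delta=-0.8191 Bond=247.4934
(1,0): Delta=-1.0000 Bond=304.2164
(1,1): Delta=-0.7407 Bond=266.4772
(2,0): Delta=-1.0000 Bond=346.8067
(2,1): Delta=-1.0000 Bond=346.8067
(2,2): Delta=-0.6284 Bond=273.2517
(3,0): Delta=-1.0000 Bond=395.3596
(3,1): Delta=-1.0000 Bond=395.3596
(3,2): Delta=-1.0000 Bond=395.3596
(3,3): Delta=-0.4675 Bond=251.9986
V0=127.0885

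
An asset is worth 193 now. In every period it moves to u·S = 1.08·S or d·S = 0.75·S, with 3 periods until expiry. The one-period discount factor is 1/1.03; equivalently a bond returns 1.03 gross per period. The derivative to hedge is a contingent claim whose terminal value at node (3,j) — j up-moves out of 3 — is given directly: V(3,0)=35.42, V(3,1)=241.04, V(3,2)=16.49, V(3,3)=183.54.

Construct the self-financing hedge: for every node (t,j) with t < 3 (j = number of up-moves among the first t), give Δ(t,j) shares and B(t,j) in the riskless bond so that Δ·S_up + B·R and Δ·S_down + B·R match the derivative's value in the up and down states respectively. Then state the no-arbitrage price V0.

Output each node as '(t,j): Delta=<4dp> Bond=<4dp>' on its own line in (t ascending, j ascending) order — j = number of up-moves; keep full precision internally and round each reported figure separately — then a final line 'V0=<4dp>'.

(0,0): Delta=0.9953 Bond=-71.5435
(1,0): Delta=-3.2392 Bond=539.2555
(1,1): Delta=1.5204 Bond=-183.1444
(2,0): Delta=5.7395 Bond=-419.3186
(2,1): Delta=-4.3527 Bond=729.4960
(2,2): Delta=2.2487 Bond=-352.5914
V0=120.5420

Risk-neutral probability p* = (R−d)/(u−d) = (1.03−0.75)/(1.08−0.75) = 0.8485.
Terminal values V(3,·): V(3,0)=35.4200, V(3,1)=241.0400, V(3,2)=16.4900, V(3,3)=183.5400
Node (2,0) S=108.5625: V=(p*·241.0400+(1−p*)·35.4200)/1.03=203.7723; Δ=(241.0400−35.4200)/(117.2475−81.4219)=5.7395; B=V−Δ·S=-419.3186
Node (2,1) S=156.3300: V=(p*·16.4900+(1−p*)·241.0400)/1.03=49.0415; Δ=(16.4900−241.0400)/(168.8364−117.2475)=-4.3527; B=V−Δ·S=729.4960
Node (2,2) S=225.1152: V=(p*·183.5400+(1−p*)·16.4900)/1.03=153.6208; Δ=(183.5400−16.4900)/(243.1244−168.8364)=2.2487; B=V−Δ·S=-352.5914
Node (1,0) S=144.7500: V=(p*·49.0415+(1−p*)·203.7723)/1.03=70.3743; Δ=(49.0415−203.7723)/(156.3300−108.5625)=-3.2392; B=V−Δ·S=539.2555
Node (1,1) S=208.4400: V=(p*·153.6208+(1−p*)·49.0415)/1.03=133.7625; Δ=(153.6208−49.0415)/(225.1152−156.3300)=1.5204; B=V−Δ·S=-183.1444
Node (0,0) S=193.0000: V=(p*·133.7625+(1−p*)·70.3743)/1.03=120.5420; Δ=(133.7625−70.3743)/(208.4400−144.7500)=0.9953; B=V−Δ·S=-71.5435
Check: Δ(0,0)·S0 + B(0,0) = 120.5420 = V0.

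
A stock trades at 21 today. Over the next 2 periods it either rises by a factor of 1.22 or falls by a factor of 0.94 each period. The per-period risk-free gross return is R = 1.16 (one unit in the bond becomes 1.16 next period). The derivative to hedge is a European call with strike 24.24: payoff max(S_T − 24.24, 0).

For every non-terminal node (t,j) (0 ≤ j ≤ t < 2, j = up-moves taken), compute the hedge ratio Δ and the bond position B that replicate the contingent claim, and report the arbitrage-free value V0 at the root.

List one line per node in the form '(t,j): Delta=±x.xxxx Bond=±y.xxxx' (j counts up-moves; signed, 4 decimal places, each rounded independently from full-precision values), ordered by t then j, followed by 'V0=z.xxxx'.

Risk-neutral probability p* = (R−d)/(u−d) = (1.16−0.94)/(1.22−0.94) = 0.7857.
Terminal payoffs: V(2,0)=0.0000, V(2,1)=0.0000, V(2,2)=7.0164
(1,0): S=19.7400. Δ = (V_up−V_dn)/(S_up−S_dn) = (0.0000−0.0000)/(24.0828−18.5556) = 0.0000. V = [p*·0.0000 + (1−p*)·0.0000]/1.16 = 0.0000. B = V − Δ·S = 0.0000.
(1,1): S=25.6200. Δ = (V_up−V_dn)/(S_up−S_dn) = (7.0164−0.0000)/(31.2564−24.0828) = 0.9781. V = [p*·7.0164 + (1−p*)·0.0000]/1.16 = 4.7525. B = V − Δ·S = -20.3061.
(0,0): S=21.0000. Δ = (V_up−V_dn)/(S_up−S_dn) = (4.7525−0.0000)/(25.6200−19.7400) = 0.8082. V = [p*·4.7525 + (1−p*)·0.0000]/1.16 = 3.2190. B = V − Δ·S = -13.7541.
The time-0 hedge costs 3.2190, which is the no-arbitrage price.

(0,0): Delta=0.8082 Bond=-13.7541
(1,0): Delta=0.0000 Bond=0.0000
(1,1): Delta=0.9781 Bond=-20.3061
V0=3.2190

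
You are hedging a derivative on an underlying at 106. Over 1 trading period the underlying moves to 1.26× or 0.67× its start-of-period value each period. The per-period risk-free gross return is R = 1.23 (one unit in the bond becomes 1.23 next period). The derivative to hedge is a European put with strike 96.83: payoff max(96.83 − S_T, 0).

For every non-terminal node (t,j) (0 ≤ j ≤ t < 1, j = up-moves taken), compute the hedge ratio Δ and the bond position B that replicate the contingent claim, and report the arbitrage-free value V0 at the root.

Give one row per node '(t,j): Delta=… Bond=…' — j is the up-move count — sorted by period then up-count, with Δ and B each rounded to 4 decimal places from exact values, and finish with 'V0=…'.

Risk-neutral probability p* = (R−d)/(u−d) = (1.23−0.67)/(1.26−0.67) = 0.9492.
Terminal values V(1,·): V(1,0)=25.8100, V(1,1)=0.0000
  t=0,j=0: stock 106.0000 → up 133.5600 (V=0.0000), down 71.0200 (V=25.8100). Price 1.0670; hedge Δ=-0.4127, bond B=44.8127.
Each (Δ,B) replicates both successor values, so the strategy is self-financing and V0 is arbitrage-free.

(0,0): Delta=-0.4127 Bond=44.8127
V0=1.0670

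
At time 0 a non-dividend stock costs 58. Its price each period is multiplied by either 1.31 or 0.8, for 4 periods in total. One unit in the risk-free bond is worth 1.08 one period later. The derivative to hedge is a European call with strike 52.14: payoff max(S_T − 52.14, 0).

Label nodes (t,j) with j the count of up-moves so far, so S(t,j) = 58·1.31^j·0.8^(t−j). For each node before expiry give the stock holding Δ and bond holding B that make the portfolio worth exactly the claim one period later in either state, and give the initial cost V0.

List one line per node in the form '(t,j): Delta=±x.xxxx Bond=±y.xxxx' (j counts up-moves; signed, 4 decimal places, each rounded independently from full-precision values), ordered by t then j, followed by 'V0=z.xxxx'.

(0,0): Delta=0.8437 Bond=-26.4367
(1,0): Delta=0.6509 Bond=-19.6052
(1,1): Delta=0.9404 Bond=-35.9004
(2,0): Delta=0.3105 Bond=-8.5365
(2,1): Delta=0.8217 Bond=-31.5542
(2,2): Delta=1.0000 Bond=-44.7016
(3,0): Delta=0.0000 Bond=0.0000
(3,1): Delta=0.4662 Bond=-16.7925
(3,2): Delta=1.0000 Bond=-48.2778
(3,3): Delta=1.0000 Bond=-48.2778
V0=22.4985

The replicating-portfolio and risk-neutral prices coincide; use p* = (1.08−0.8)/(1.31−0.8) = 0.5490 for the latter.
Payoff layer (t=4): V(4,0)=0.0000, V(4,1)=0.0000, V(4,2)=11.5616, V(4,3)=52.1714, V(4,4)=118.6700
  t=3,j=0: stock 29.6960 → up 38.9018 (V=0.0000), down 23.7568 (V=0.0000). Price 0.0000; hedge Δ=0.0000, bond B=0.0000.
  t=3,j=1: stock 48.6272 → up 63.7016 (V=11.5616), down 38.9018 (V=0.0000). Price 5.8774; hedge Δ=0.4662, bond B=-16.7925.
  t=3,j=2: stock 79.6270 → up 104.3114 (V=52.1714), down 63.7016 (V=11.5616). Price 31.3493; hedge Δ=1.0000, bond B=-48.2778.
  t=3,j=3: stock 130.3893 → up 170.8100 (V=118.6700), down 104.3114 (V=52.1714). Price 82.1115; hedge Δ=1.0000, bond B=-48.2778.
  t=2,j=0: stock 37.1200 → up 48.6272 (V=5.8774), down 29.6960 (V=0.0000). Price 2.9878; hedge Δ=0.3105, bond B=-8.5365.
  t=2,j=1: stock 60.7840 → up 79.6270 (V=31.3493), down 48.6272 (V=5.8774). Price 18.3907; hedge Δ=0.8217, bond B=-31.5542.
  t=2,j=2: stock 99.5338 → up 130.3893 (V=82.1115), down 79.6270 (V=31.3493). Price 54.8322; hedge Δ=1.0000, bond B=-44.7016.
  t=1,j=0: stock 46.4000 → up 60.7840 (V=18.3907), down 37.1200 (V=2.9878). Price 10.5965; hedge Δ=0.6509, bond B=-19.6052.
  t=1,j=1: stock 75.9800 → up 99.5338 (V=54.8322), down 60.7840 (V=18.3907). Price 35.5535; hedge Δ=0.9404, bond B=-35.9004.
  t=0,j=0: stock 58.0000 → up 75.9800 (V=35.5535), down 46.4000 (V=10.5965). Price 22.4985; hedge Δ=0.8437, bond B=-26.4367.
Self-financing check: at every node Δ·S+B equals the discounted successor values.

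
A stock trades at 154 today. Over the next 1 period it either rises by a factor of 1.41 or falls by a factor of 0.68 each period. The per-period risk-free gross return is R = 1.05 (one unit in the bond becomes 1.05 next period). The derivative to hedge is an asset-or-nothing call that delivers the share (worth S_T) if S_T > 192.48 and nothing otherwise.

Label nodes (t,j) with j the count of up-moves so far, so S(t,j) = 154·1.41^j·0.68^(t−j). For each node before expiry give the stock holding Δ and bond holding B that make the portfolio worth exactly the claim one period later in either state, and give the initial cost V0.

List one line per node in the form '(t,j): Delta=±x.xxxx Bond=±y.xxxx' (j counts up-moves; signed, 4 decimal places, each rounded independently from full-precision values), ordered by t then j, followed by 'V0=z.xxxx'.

Under the risk-neutral measure, an up-move has probability p* = (R−d)/(u−d) = 0.5068 and values discount at R = 1.05.
Terminal values V(1,·): V(1,0)=0.0000, V(1,1)=217.1400
(0,0): S=154.0000. Δ = (V_up−V_dn)/(S_up−S_dn) = (217.1400−0.0000)/(217.1400−104.7200) = 1.9315. V = [p*·217.1400 + (1−p*)·0.0000]/1.05 = 104.8164. B = V − Δ·S = -192.6356.
Check: Δ(0,0)·S0 + B(0,0) = 104.8164 = V0.

(0,0): Delta=1.9315 Bond=-192.6356
V0=104.8164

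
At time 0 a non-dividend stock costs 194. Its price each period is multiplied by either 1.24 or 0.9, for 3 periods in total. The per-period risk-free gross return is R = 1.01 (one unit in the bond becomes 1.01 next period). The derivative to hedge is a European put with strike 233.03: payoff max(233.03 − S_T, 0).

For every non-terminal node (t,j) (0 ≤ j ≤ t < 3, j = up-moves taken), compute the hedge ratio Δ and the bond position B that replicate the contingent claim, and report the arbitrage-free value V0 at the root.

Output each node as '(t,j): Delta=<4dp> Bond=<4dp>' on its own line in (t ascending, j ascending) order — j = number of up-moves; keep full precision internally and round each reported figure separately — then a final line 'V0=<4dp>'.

The replicating-portfolio and risk-neutral prices coincide; use p* = (1.01−0.9)/(1.24−0.9) = 0.3235 for the latter.
Terminal payoffs: V(3,0)=91.6040, V(3,1)=38.1764, V(3,2)=0.0000, V(3,3)=0.0000
Node (2,0) S=157.1400: V=(p*·38.1764+(1−p*)·91.6040)/1.01=73.5828; Δ=(38.1764−91.6040)/(194.8536−141.4260)=-1.0000; B=V−Δ·S=230.7228
Node (2,1) S=216.5040: V=(p*·0.0000+(1−p*)·38.1764)/1.01=25.5695; Δ=(0.0000−38.1764)/(268.4650−194.8536)=-0.5186; B=V−Δ·S=137.8530
Node (2,2) S=298.2944: V=(p*·0.0000+(1−p*)·0.0000)/1.01=0.0000; Δ=(0.0000−0.0000)/(369.8851−268.4650)=0.0000; B=V−Δ·S=0.0000
Node (1,0) S=174.6000: V=(p*·25.5695+(1−p*)·73.5828)/1.01=57.4743; Δ=(25.5695−73.5828)/(216.5040−157.1400)=-0.8088; B=V−Δ·S=198.6898
Node (1,1) S=240.5600: V=(p*·0.0000+(1−p*)·25.5695)/1.01=17.1258; Δ=(0.0000−25.5695)/(298.2944−216.5040)=-0.3126; B=V−Δ·S=92.3302
Node (0,0) S=194.0000: V=(p*·17.1258+(1−p*)·57.4743)/1.01=43.9806; Δ=(17.1258−57.4743)/(240.5600−174.6000)=-0.6117; B=V−Δ·S=162.6528
Self-financing check: at every node Δ·S+B equals the discounted successor values.

(0,0): Delta=-0.6117 Bond=162.6528
(1,0): Delta=-0.8088 Bond=198.6898
(1,1): Delta=-0.3126 Bond=92.3302
(2,0): Delta=-1.0000 Bond=230.7228
(2,1): Delta=-0.5186 Bond=137.8530
(2,2): Delta=0.0000 Bond=0.0000
V0=43.9806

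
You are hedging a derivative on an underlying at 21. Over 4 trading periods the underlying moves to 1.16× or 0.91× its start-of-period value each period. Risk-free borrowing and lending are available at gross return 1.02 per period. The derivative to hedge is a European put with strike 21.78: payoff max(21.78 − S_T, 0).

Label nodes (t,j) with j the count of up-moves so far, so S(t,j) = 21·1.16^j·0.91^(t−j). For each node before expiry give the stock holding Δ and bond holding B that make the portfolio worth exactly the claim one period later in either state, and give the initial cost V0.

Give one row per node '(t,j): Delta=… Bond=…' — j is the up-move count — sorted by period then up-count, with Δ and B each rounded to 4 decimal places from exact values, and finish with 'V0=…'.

(0,0): Delta=-0.3790 Bond=9.6076
(1,0): Delta=-0.5890 Bond=13.8118
(1,1): Delta=-0.1694 Bond=4.6936
(2,0): Delta=-0.8392 Bond=18.4402
(2,1): Delta=-0.3391 Bond=8.5490
(2,2): Delta=0.0000 Bond=0.0000
(3,0): Delta=-1.0000 Bond=21.3529
(3,1): Delta=-0.6787 Bond=15.5713
(3,2): Delta=0.0000 Bond=0.0000
(3,3): Delta=0.0000 Bond=0.0000
V0=1.6479

Since d<R<u, set p* = (R−d)/(u−d) = 0.4400; price each node as the discounted p*-expectation of its children.
At expiry t=4: V(4,0)=7.3793, V(4,1)=3.4230, V(4,2)=0.0000, V(4,3)=0.0000, V(4,4)=0.0000
  t=3,j=0: stock 15.8250 → up 18.3570 (V=3.4230), down 14.4007 (V=7.3793). Price 5.5280; hedge Δ=-1.0000, bond B=21.3529.
  t=3,j=1: stock 20.1725 → up 23.4001 (V=0.0000), down 18.3570 (V=3.4230). Price 1.8793; hedge Δ=-0.6787, bond B=15.5713.
  t=3,j=2: stock 25.7144 → up 29.8287 (V=0.0000), down 23.4001 (V=0.0000). Price 0.0000; hedge Δ=0.0000, bond B=0.0000.
  t=3,j=3: stock 32.7788 → up 38.0234 (V=0.0000), down 29.8287 (V=0.0000). Price 0.0000; hedge Δ=0.0000, bond B=0.0000.
  t=2,j=0: stock 17.3901 → up 20.1725 (V=1.8793), down 15.8250 (V=5.5280). Price 3.8456; hedge Δ=-0.8392, bond B=18.4402.
  t=2,j=1: stock 22.1676 → up 25.7144 (V=0.0000), down 20.1725 (V=1.8793). Price 1.0318; hedge Δ=-0.3391, bond B=8.5490.
  t=2,j=2: stock 28.2576 → up 32.7788 (V=0.0000), down 25.7144 (V=0.0000). Price 0.0000; hedge Δ=0.0000, bond B=0.0000.
  t=1,j=0: stock 19.1100 → up 22.1676 (V=1.0318), down 17.3901 (V=3.8456). Price 2.5564; hedge Δ=-0.5890, bond B=13.8118.
  t=1,j=1: stock 24.3600 → up 28.2576 (V=0.0000), down 22.1676 (V=1.0318). Price 0.5665; hedge Δ=-0.1694, bond B=4.6936.
  t=0,j=0: stock 21.0000 → up 24.3600 (V=0.5665), down 19.1100 (V=2.5564). Price 1.6479; hedge Δ=-0.3790, bond B=9.6076.
Self-financing check: at every node Δ·S+B equals the discounted successor values.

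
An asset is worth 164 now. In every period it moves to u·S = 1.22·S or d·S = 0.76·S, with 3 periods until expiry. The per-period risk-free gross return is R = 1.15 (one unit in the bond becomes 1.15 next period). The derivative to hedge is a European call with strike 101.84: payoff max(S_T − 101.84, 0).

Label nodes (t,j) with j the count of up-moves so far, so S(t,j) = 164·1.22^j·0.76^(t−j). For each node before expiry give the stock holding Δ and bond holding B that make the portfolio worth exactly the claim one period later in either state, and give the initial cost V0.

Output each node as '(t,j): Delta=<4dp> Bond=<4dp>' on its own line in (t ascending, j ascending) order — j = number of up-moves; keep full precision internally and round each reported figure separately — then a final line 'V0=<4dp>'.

(0,0): Delta=0.9931 Bond=-65.7561
(1,0): Delta=0.9311 Bond=-67.8969
(1,1): Delta=1.0000 Bond=-77.0057
(2,0): Delta=0.3150 Bond=-19.7201
(2,1): Delta=1.0000 Bond=-88.5565
(2,2): Delta=1.0000 Bond=-88.5565
V0=97.1077

Under the risk-neutral measure, an up-move has probability p* = (R−d)/(u−d) = 0.8478 and values discount at R = 1.15.
Terminal values V(3,·): V(3,0)=0.0000, V(3,1)=13.7262, V(3,2)=83.6742, V(3,3)=195.9591
(2,0): S=94.7264. Δ = (V_up−V_dn)/(S_up−S_dn) = (13.7262−0.0000)/(115.5662−71.9921) = 0.3150. V = [p*·13.7262 + (1−p*)·0.0000]/1.15 = 10.1195. B = V − Δ·S = -19.7201.
(2,1): S=152.0608. Δ = (V_up−V_dn)/(S_up−S_dn) = (83.6742−13.7262)/(185.5142−115.5662) = 1.0000. V = [p*·83.6742 + (1−p*)·13.7262]/1.15 = 63.5043. B = V − Δ·S = -88.5565.
(2,2): S=244.0976. Δ = (V_up−V_dn)/(S_up−S_dn) = (195.9591−83.6742)/(297.7991−185.5142) = 1.0000. V = [p*·195.9591 + (1−p*)·83.6742]/1.15 = 155.5411. B = V − Δ·S = -88.5565.
(1,0): S=124.6400. Δ = (V_up−V_dn)/(S_up−S_dn) = (63.5043−10.1195)/(152.0608−94.7264) = 0.9311. V = [p*·63.5043 + (1−p*)·10.1195]/1.15 = 48.1570. B = V − Δ·S = -67.8969.
(1,1): S=200.0800. Δ = (V_up−V_dn)/(S_up−S_dn) = (155.5411−63.5043)/(244.0976−152.0608) = 1.0000. V = [p*·155.5411 + (1−p*)·63.5043]/1.15 = 123.0743. B = V − Δ·S = -77.0057.
(0,0): S=164.0000. Δ = (V_up−V_dn)/(S_up−S_dn) = (123.0743−48.1570)/(200.0800−124.6400) = 0.9931. V = [p*·123.0743 + (1−p*)·48.1570]/1.15 = 97.1077. B = V − Δ·S = -65.7561.
Each (Δ,B) replicates both successor values, so the strategy is self-financing and V0 is arbitrage-free.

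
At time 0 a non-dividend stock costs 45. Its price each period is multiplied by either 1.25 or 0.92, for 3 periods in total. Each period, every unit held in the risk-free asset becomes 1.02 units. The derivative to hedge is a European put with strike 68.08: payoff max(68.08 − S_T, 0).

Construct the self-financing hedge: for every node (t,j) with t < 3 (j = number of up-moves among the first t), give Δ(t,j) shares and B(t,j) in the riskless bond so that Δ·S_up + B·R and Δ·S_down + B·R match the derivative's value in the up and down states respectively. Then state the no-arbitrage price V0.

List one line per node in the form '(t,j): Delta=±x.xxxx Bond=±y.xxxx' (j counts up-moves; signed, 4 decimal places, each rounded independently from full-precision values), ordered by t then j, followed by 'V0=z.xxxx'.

Risk-neutral probability p* = (R−d)/(u−d) = (1.02−0.92)/(1.25−0.92) = 0.3030.
Terminal payoffs: V(3,0)=33.0390, V(3,1)=20.4700, V(3,2)=3.3925, V(3,3)=0.0000
Node (2,0) S=38.0880: V=(p*·20.4700+(1−p*)·33.0390)/1.02=28.6571; Δ=(20.4700−33.0390)/(47.6100−35.0410)=-1.0000; B=V−Δ·S=66.7451
Node (2,1) S=51.7500: V=(p*·3.3925+(1−p*)·20.4700)/1.02=14.9951; Δ=(3.3925−20.4700)/(64.6875−47.6100)=-1.0000; B=V−Δ·S=66.7451
Node (2,2) S=70.3125: V=(p*·0.0000+(1−p*)·3.3925)/1.02=2.3181; Δ=(0.0000−3.3925)/(87.8906−64.6875)=-0.1462; B=V−Δ·S=12.5984
Node (1,0) S=41.4000: V=(p*·14.9951+(1−p*)·28.6571)/1.02=24.0364; Δ=(14.9951−28.6571)/(51.7500−38.0880)=-1.0000; B=V−Δ·S=65.4364
Node (1,1) S=56.2500: V=(p*·2.3181+(1−p*)·14.9951)/1.02=10.9349; Δ=(2.3181−14.9951)/(70.3125−51.7500)=-0.6829; B=V−Δ·S=49.3500
Node (0,0) S=45.0000: V=(p*·10.9349+(1−p*)·24.0364)/1.02=19.6728; Δ=(10.9349−24.0364)/(56.2500−41.4000)=-0.8823; B=V−Δ·S=59.3742
Self-financing check: at every node Δ·S+B equals the discounted successor values.

(0,0): Delta=-0.8823 Bond=59.3742
(1,0): Delta=-1.0000 Bond=65.4364
(1,1): Delta=-0.6829 Bond=49.3500
(2,0): Delta=-1.0000 Bond=66.7451
(2,1): Delta=-1.0000 Bond=66.7451
(2,2): Delta=-0.1462 Bond=12.5984
V0=19.6728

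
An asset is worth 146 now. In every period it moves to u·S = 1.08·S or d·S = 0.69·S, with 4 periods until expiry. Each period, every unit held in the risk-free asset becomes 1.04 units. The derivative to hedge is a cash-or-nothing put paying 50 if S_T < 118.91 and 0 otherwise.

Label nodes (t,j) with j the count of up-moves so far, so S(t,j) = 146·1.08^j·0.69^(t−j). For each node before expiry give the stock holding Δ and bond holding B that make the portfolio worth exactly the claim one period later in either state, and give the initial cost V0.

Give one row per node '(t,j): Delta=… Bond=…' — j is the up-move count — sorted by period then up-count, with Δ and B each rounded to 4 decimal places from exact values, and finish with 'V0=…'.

The replicating-portfolio and risk-neutral prices coincide; use p* = (1.04−0.69)/(1.08−0.69) = 0.8974 for the latter.
Payoff layer (t=4): V(4,0)=50.0000, V(4,1)=50.0000, V(4,2)=50.0000, V(4,3)=0.0000, V(4,4)=0.0000
Node (3,0) S=47.9623: V=(p*·50.0000+(1−p*)·50.0000)/1.04=48.0769; Δ=(50.0000−50.0000)/(51.7993−33.0940)=0.0000; B=V−Δ·S=48.0769
Node (3,1) S=75.0714: V=(p*·50.0000+(1−p*)·50.0000)/1.04=48.0769; Δ=(50.0000−50.0000)/(81.0772−51.7993)=0.0000; B=V−Δ·S=48.0769
Node (3,2) S=117.5031: V=(p*·0.0000+(1−p*)·50.0000)/1.04=4.9310; Δ=(0.0000−50.0000)/(126.9034−81.0772)=-1.0911; B=V−Δ·S=133.1361
Node (3,3) S=183.9180: V=(p*·0.0000+(1−p*)·0.0000)/1.04=0.0000; Δ=(0.0000−0.0000)/(198.6314−126.9034)=0.0000; B=V−Δ·S=0.0000
Node (2,0) S=69.5106: V=(p*·48.0769+(1−p*)·48.0769)/1.04=46.2278; Δ=(48.0769−48.0769)/(75.0714−47.9623)=0.0000; B=V−Δ·S=46.2278
Node (2,1) S=108.7992: V=(p*·4.9310+(1−p*)·48.0769)/1.04=8.9963; Δ=(4.9310−48.0769)/(117.5031−75.0714)=-1.0168; B=V−Δ·S=119.6270
Node (2,2) S=170.2944: V=(p*·0.0000+(1−p*)·4.9310)/1.04=0.4863; Δ=(0.0000−4.9310)/(183.9180−117.5031)=-0.0742; B=V−Δ·S=13.1298
Node (1,0) S=100.7400: V=(p*·8.9963+(1−p*)·46.2278)/1.04=12.3221; Δ=(8.9963−46.2278)/(108.7992−69.5106)=-0.9476; B=V−Δ·S=107.7874
Node (1,1) S=157.6800: V=(p*·0.4863+(1−p*)·8.9963)/1.04=1.3068; Δ=(0.4863−8.9963)/(170.2944−108.7992)=-0.1384; B=V−Δ·S=23.1275
Node (0,0) S=146.0000: V=(p*·1.3068+(1−p*)·12.3221)/1.04=2.3429; Δ=(1.3068−12.3221)/(157.6800−100.7400)=-0.1935; B=V−Δ·S=30.5871
The time-0 hedge costs 2.3429, which is the no-arbitrage price.

(0,0): Delta=-0.1935 Bond=30.5871
(1,0): Delta=-0.9476 Bond=107.7874
(1,1): Delta=-0.1384 Bond=23.1275
(2,0): Delta=0.0000 Bond=46.2278
(2,1): Delta=-1.0168 Bond=119.6270
(2,2): Delta=-0.0742 Bond=13.1298
(3,0): Delta=0.0000 Bond=48.0769
(3,1): Delta=0.0000 Bond=48.0769
(3,2): Delta=-1.0911 Bond=133.1361
(3,3): Delta=0.0000 Bond=0.0000
V0=2.3429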